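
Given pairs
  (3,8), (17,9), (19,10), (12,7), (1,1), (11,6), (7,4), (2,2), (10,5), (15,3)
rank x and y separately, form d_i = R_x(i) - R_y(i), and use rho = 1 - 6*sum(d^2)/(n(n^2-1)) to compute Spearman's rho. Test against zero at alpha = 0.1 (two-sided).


Step 1: Rank x and y separately (midranks; no ties here).
rank(x): 3->3, 17->9, 19->10, 12->7, 1->1, 11->6, 7->4, 2->2, 10->5, 15->8
rank(y): 8->8, 9->9, 10->10, 7->7, 1->1, 6->6, 4->4, 2->2, 5->5, 3->3
Step 2: d_i = R_x(i) - R_y(i); compute d_i^2.
  (3-8)^2=25, (9-9)^2=0, (10-10)^2=0, (7-7)^2=0, (1-1)^2=0, (6-6)^2=0, (4-4)^2=0, (2-2)^2=0, (5-5)^2=0, (8-3)^2=25
sum(d^2) = 50.
Step 3: rho = 1 - 6*50 / (10*(10^2 - 1)) = 1 - 300/990 = 0.696970.
Step 4: Under H0, t = rho * sqrt((n-2)/(1-rho^2)) = 2.7490 ~ t(8).
Step 5: Two-sided p-value from the t-distribution with 8 df = 0.025097.
Step 6: alpha = 0.1. reject H0.

rho = 0.6970, p = 0.025097, reject H0 at alpha = 0.1.


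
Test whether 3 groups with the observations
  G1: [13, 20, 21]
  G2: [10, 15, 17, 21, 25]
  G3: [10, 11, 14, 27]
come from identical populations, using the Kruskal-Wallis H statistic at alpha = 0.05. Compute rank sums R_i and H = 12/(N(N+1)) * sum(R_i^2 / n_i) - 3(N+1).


Step 1: Combine all N = 12 observations and assign midranks.
sorted (value, group, rank): (10,G2,1.5), (10,G3,1.5), (11,G3,3), (13,G1,4), (14,G3,5), (15,G2,6), (17,G2,7), (20,G1,8), (21,G1,9.5), (21,G2,9.5), (25,G2,11), (27,G3,12)
Step 2: Sum ranks within each group.
R_1 = 21.5 (n_1 = 3)
R_2 = 35 (n_2 = 5)
R_3 = 21.5 (n_3 = 4)
Step 3: H = 12/(N(N+1)) * sum(R_i^2/n_i) - 3(N+1)
     = 12/(12*13) * (21.5^2/3 + 35^2/5 + 21.5^2/4) - 3*13
     = 0.076923 * 514.646 - 39
     = 0.588141.
Step 4: Ties present; correction factor C = 1 - 12/(12^3 - 12) = 0.993007. Corrected H = 0.588141 / 0.993007 = 0.592283.
Step 5: Under H0, H ~ chi^2(2); p-value = 0.743682.
Step 6: alpha = 0.05. fail to reject H0.

H = 0.5923, df = 2, p = 0.743682, fail to reject H0.


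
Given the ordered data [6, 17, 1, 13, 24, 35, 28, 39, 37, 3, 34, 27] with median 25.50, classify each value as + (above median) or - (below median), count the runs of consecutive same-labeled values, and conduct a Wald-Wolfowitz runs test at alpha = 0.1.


Step 1: Compute median = 25.50; label A = above, B = below.
Labels in order: BBBBBAAAABAA  (n_A = 6, n_B = 6)
Step 2: Count runs R = 4.
Step 3: Under H0 (random ordering), E[R] = 2*n_A*n_B/(n_A+n_B) + 1 = 2*6*6/12 + 1 = 7.0000.
        Var[R] = 2*n_A*n_B*(2*n_A*n_B - n_A - n_B) / ((n_A+n_B)^2 * (n_A+n_B-1)) = 4320/1584 = 2.7273.
        SD[R] = 1.6514.
Step 4: Continuity-corrected z = (R + 0.5 - E[R]) / SD[R] = (4 + 0.5 - 7.0000) / 1.6514 = -1.5138.
Step 5: Two-sided p-value via normal approximation = 2*(1 - Phi(|z|)) = 0.130070.
Step 6: alpha = 0.1. fail to reject H0.

R = 4, z = -1.5138, p = 0.130070, fail to reject H0.


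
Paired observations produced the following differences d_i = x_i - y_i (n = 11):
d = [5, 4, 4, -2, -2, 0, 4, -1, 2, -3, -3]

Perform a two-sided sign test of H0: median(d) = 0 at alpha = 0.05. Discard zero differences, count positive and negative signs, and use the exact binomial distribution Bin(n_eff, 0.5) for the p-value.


Step 1: Discard zero differences. Original n = 11; n_eff = number of nonzero differences = 10.
Nonzero differences (with sign): +5, +4, +4, -2, -2, +4, -1, +2, -3, -3
Step 2: Count signs: positive = 5, negative = 5.
Step 3: Under H0: P(positive) = 0.5, so the number of positives S ~ Bin(10, 0.5).
Step 4: Two-sided exact p-value = sum of Bin(10,0.5) probabilities at or below the observed probability = 1.000000.
Step 5: alpha = 0.05. fail to reject H0.

n_eff = 10, pos = 5, neg = 5, p = 1.000000, fail to reject H0.


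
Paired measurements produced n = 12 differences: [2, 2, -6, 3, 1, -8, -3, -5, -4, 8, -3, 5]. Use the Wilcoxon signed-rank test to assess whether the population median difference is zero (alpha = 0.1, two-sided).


Step 1: Drop any zero differences (none here) and take |d_i|.
|d| = [2, 2, 6, 3, 1, 8, 3, 5, 4, 8, 3, 5]
Step 2: Midrank |d_i| (ties get averaged ranks).
ranks: |2|->2.5, |2|->2.5, |6|->10, |3|->5, |1|->1, |8|->11.5, |3|->5, |5|->8.5, |4|->7, |8|->11.5, |3|->5, |5|->8.5
Step 3: Attach original signs; sum ranks with positive sign and with negative sign.
W+ = 2.5 + 2.5 + 5 + 1 + 11.5 + 8.5 = 31
W- = 10 + 11.5 + 5 + 8.5 + 7 + 5 = 47
(Check: W+ + W- = 78 should equal n(n+1)/2 = 78.)
Step 4: Test statistic W = min(W+, W-) = 31.
Step 5: Ties in |d|, so use the tie-corrected normal approximation.
        E[W] = n(n+1)/4 = 12*13/4 = 39.
        Tie groups: |d|=2 (t=2), |d|=3 (t=3), |d|=5 (t=2), |d|=8 (t=2); sum(t^3 - t) = 42.
        Var[W] = n(n+1)(2n+1)/24 - sum(t^3-t)/48 = 3900/24 - 42/48 = 161.625.
        z = (W - E[W]) / sqrt(Var[W]) = (31 - 39) / 12.7132 = -0.6293.
        Two-sided p = 2*Phi(z) = 0.529174.
Step 6: alpha = 0.1. fail to reject H0.

W+ = 31, W- = 47, W = min = 31, p = 0.529174, fail to reject H0.


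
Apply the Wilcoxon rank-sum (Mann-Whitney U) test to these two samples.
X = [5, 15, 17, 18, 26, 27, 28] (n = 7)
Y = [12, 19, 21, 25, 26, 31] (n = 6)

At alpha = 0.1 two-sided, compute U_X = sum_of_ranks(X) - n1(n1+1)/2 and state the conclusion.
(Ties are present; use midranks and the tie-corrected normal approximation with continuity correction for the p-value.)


Step 1: Combine and sort all 13 observations; assign midranks.
sorted (value, group): (5,X), (12,Y), (15,X), (17,X), (18,X), (19,Y), (21,Y), (25,Y), (26,X), (26,Y), (27,X), (28,X), (31,Y)
ranks: 5->1, 12->2, 15->3, 17->4, 18->5, 19->6, 21->7, 25->8, 26->9.5, 26->9.5, 27->11, 28->12, 31->13
Step 2: Rank sum for X: R1 = 1 + 3 + 4 + 5 + 9.5 + 11 + 12 = 45.5.
Step 3: U_X = R1 - n1(n1+1)/2 = 45.5 - 7*8/2 = 45.5 - 28 = 17.5.
       U_Y = n1*n2 - U_X = 42 - 17.5 = 24.5.
Step 4: Ties are present, so use the tie-corrected normal approximation (with continuity correction) for the p-value.
Step 5: p-value = 0.667806; compare to alpha = 0.1. fail to reject H0.

U_X = 17.5, p = 0.667806, fail to reject H0 at alpha = 0.1.


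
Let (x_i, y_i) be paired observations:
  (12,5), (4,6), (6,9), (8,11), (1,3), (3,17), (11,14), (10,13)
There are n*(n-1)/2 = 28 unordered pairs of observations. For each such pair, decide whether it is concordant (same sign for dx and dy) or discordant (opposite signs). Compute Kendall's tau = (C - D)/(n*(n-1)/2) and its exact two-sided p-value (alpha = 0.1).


Step 1: Enumerate the 28 unordered pairs (i,j) with i<j and classify each by sign(x_j-x_i) * sign(y_j-y_i).
  (1,2):dx=-8,dy=+1->D; (1,3):dx=-6,dy=+4->D; (1,4):dx=-4,dy=+6->D; (1,5):dx=-11,dy=-2->C
  (1,6):dx=-9,dy=+12->D; (1,7):dx=-1,dy=+9->D; (1,8):dx=-2,dy=+8->D; (2,3):dx=+2,dy=+3->C
  (2,4):dx=+4,dy=+5->C; (2,5):dx=-3,dy=-3->C; (2,6):dx=-1,dy=+11->D; (2,7):dx=+7,dy=+8->C
  (2,8):dx=+6,dy=+7->C; (3,4):dx=+2,dy=+2->C; (3,5):dx=-5,dy=-6->C; (3,6):dx=-3,dy=+8->D
  (3,7):dx=+5,dy=+5->C; (3,8):dx=+4,dy=+4->C; (4,5):dx=-7,dy=-8->C; (4,6):dx=-5,dy=+6->D
  (4,7):dx=+3,dy=+3->C; (4,8):dx=+2,dy=+2->C; (5,6):dx=+2,dy=+14->C; (5,7):dx=+10,dy=+11->C
  (5,8):dx=+9,dy=+10->C; (6,7):dx=+8,dy=-3->D; (6,8):dx=+7,dy=-4->D; (7,8):dx=-1,dy=-1->C
Step 2: C = 17, D = 11, total pairs = 28.
Step 3: tau = (C - D)/(n(n-1)/2) = (17 - 11)/28 = 0.214286.
Step 4: Exact two-sided p-value (enumerate n! = 40320 permutations of y under H0): p = 0.548413.
Step 5: alpha = 0.1. fail to reject H0.

tau_b = 0.2143 (C=17, D=11), p = 0.548413, fail to reject H0.


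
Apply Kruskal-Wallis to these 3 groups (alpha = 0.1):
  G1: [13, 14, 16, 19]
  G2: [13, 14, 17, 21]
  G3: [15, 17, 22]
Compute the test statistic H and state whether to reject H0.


Step 1: Combine all N = 11 observations and assign midranks.
sorted (value, group, rank): (13,G1,1.5), (13,G2,1.5), (14,G1,3.5), (14,G2,3.5), (15,G3,5), (16,G1,6), (17,G2,7.5), (17,G3,7.5), (19,G1,9), (21,G2,10), (22,G3,11)
Step 2: Sum ranks within each group.
R_1 = 20 (n_1 = 4)
R_2 = 22.5 (n_2 = 4)
R_3 = 23.5 (n_3 = 3)
Step 3: H = 12/(N(N+1)) * sum(R_i^2/n_i) - 3(N+1)
     = 12/(11*12) * (20^2/4 + 22.5^2/4 + 23.5^2/3) - 3*12
     = 0.090909 * 410.646 - 36
     = 1.331439.
Step 4: Ties present; correction factor C = 1 - 18/(11^3 - 11) = 0.986364. Corrected H = 1.331439 / 0.986364 = 1.349846.
Step 5: Under H0, H ~ chi^2(2); p-value = 0.509196.
Step 6: alpha = 0.1. fail to reject H0.

H = 1.3498, df = 2, p = 0.509196, fail to reject H0.


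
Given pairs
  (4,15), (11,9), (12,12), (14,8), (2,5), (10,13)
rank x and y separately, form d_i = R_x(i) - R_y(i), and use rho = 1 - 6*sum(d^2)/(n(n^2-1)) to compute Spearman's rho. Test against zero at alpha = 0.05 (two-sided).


Step 1: Rank x and y separately (midranks; no ties here).
rank(x): 4->2, 11->4, 12->5, 14->6, 2->1, 10->3
rank(y): 15->6, 9->3, 12->4, 8->2, 5->1, 13->5
Step 2: d_i = R_x(i) - R_y(i); compute d_i^2.
  (2-6)^2=16, (4-3)^2=1, (5-4)^2=1, (6-2)^2=16, (1-1)^2=0, (3-5)^2=4
sum(d^2) = 38.
Step 3: rho = 1 - 6*38 / (6*(6^2 - 1)) = 1 - 228/210 = -0.085714.
Step 4: Under H0, t = rho * sqrt((n-2)/(1-rho^2)) = -0.1721 ~ t(4).
Step 5: Two-sided p-value from the t-distribution with 4 df = 0.871743.
Step 6: alpha = 0.05. fail to reject H0.

rho = -0.0857, p = 0.871743, fail to reject H0 at alpha = 0.05.


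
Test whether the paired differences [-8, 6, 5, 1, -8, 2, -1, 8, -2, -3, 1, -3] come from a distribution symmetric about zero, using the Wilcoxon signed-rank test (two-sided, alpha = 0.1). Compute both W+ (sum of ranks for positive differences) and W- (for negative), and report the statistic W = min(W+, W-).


Step 1: Drop any zero differences (none here) and take |d_i|.
|d| = [8, 6, 5, 1, 8, 2, 1, 8, 2, 3, 1, 3]
Step 2: Midrank |d_i| (ties get averaged ranks).
ranks: |8|->11, |6|->9, |5|->8, |1|->2, |8|->11, |2|->4.5, |1|->2, |8|->11, |2|->4.5, |3|->6.5, |1|->2, |3|->6.5
Step 3: Attach original signs; sum ranks with positive sign and with negative sign.
W+ = 9 + 8 + 2 + 4.5 + 11 + 2 = 36.5
W- = 11 + 11 + 2 + 4.5 + 6.5 + 6.5 = 41.5
(Check: W+ + W- = 78 should equal n(n+1)/2 = 78.)
Step 4: Test statistic W = min(W+, W-) = 36.5.
Step 5: Ties in |d|, so use the tie-corrected normal approximation.
        E[W] = n(n+1)/4 = 12*13/4 = 39.
        Tie groups: |d|=1 (t=3), |d|=2 (t=2), |d|=3 (t=2), |d|=8 (t=3); sum(t^3 - t) = 60.
        Var[W] = n(n+1)(2n+1)/24 - sum(t^3-t)/48 = 3900/24 - 60/48 = 161.25.
        z = (W - E[W]) / sqrt(Var[W]) = (36.5 - 39) / 12.6984 = -0.1969.
        Two-sided p = 2*Phi(z) = 0.843926.
Step 6: alpha = 0.1. fail to reject H0.

W+ = 36.5, W- = 41.5, W = min = 36.5, p = 0.843926, fail to reject H0.


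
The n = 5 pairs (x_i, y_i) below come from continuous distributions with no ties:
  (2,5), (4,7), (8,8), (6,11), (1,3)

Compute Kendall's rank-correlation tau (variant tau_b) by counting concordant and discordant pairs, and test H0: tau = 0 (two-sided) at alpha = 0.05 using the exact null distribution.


Step 1: Enumerate the 10 unordered pairs (i,j) with i<j and classify each by sign(x_j-x_i) * sign(y_j-y_i).
  (1,2):dx=+2,dy=+2->C; (1,3):dx=+6,dy=+3->C; (1,4):dx=+4,dy=+6->C; (1,5):dx=-1,dy=-2->C
  (2,3):dx=+4,dy=+1->C; (2,4):dx=+2,dy=+4->C; (2,5):dx=-3,dy=-4->C; (3,4):dx=-2,dy=+3->D
  (3,5):dx=-7,dy=-5->C; (4,5):dx=-5,dy=-8->C
Step 2: C = 9, D = 1, total pairs = 10.
Step 3: tau = (C - D)/(n(n-1)/2) = (9 - 1)/10 = 0.800000.
Step 4: Exact two-sided p-value (enumerate n! = 120 permutations of y under H0): p = 0.083333.
Step 5: alpha = 0.05. fail to reject H0.

tau_b = 0.8000 (C=9, D=1), p = 0.083333, fail to reject H0.


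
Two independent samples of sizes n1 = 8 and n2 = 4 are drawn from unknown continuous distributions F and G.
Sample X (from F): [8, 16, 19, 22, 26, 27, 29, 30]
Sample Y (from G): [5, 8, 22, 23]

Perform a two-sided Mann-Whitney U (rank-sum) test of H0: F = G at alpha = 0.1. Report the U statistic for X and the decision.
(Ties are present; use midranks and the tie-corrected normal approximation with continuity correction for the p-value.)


Step 1: Combine and sort all 12 observations; assign midranks.
sorted (value, group): (5,Y), (8,X), (8,Y), (16,X), (19,X), (22,X), (22,Y), (23,Y), (26,X), (27,X), (29,X), (30,X)
ranks: 5->1, 8->2.5, 8->2.5, 16->4, 19->5, 22->6.5, 22->6.5, 23->8, 26->9, 27->10, 29->11, 30->12
Step 2: Rank sum for X: R1 = 2.5 + 4 + 5 + 6.5 + 9 + 10 + 11 + 12 = 60.
Step 3: U_X = R1 - n1(n1+1)/2 = 60 - 8*9/2 = 60 - 36 = 24.
       U_Y = n1*n2 - U_X = 32 - 24 = 8.
Step 4: Ties are present, so use the tie-corrected normal approximation (with continuity correction) for the p-value.
Step 5: p-value = 0.201148; compare to alpha = 0.1. fail to reject H0.

U_X = 24, p = 0.201148, fail to reject H0 at alpha = 0.1.


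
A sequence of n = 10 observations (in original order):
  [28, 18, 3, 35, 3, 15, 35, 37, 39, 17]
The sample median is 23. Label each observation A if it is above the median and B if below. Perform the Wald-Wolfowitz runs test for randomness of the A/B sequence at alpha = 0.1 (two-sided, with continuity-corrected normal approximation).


Step 1: Compute median = 23; label A = above, B = below.
Labels in order: ABBABBAAAB  (n_A = 5, n_B = 5)
Step 2: Count runs R = 6.
Step 3: Under H0 (random ordering), E[R] = 2*n_A*n_B/(n_A+n_B) + 1 = 2*5*5/10 + 1 = 6.0000.
        Var[R] = 2*n_A*n_B*(2*n_A*n_B - n_A - n_B) / ((n_A+n_B)^2 * (n_A+n_B-1)) = 2000/900 = 2.2222.
        SD[R] = 1.4907.
Step 4: R = E[R], so z = 0 with no continuity correction.
Step 5: Two-sided p-value via normal approximation = 2*(1 - Phi(|z|)) = 1.000000.
Step 6: alpha = 0.1. fail to reject H0.

R = 6, z = 0.0000, p = 1.000000, fail to reject H0.


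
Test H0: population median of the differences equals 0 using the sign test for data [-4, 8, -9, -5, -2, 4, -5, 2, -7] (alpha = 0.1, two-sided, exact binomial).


Step 1: Discard zero differences. Original n = 9; n_eff = number of nonzero differences = 9.
Nonzero differences (with sign): -4, +8, -9, -5, -2, +4, -5, +2, -7
Step 2: Count signs: positive = 3, negative = 6.
Step 3: Under H0: P(positive) = 0.5, so the number of positives S ~ Bin(9, 0.5).
Step 4: Two-sided exact p-value = sum of Bin(9,0.5) probabilities at or below the observed probability = 0.507812.
Step 5: alpha = 0.1. fail to reject H0.

n_eff = 9, pos = 3, neg = 6, p = 0.507812, fail to reject H0.


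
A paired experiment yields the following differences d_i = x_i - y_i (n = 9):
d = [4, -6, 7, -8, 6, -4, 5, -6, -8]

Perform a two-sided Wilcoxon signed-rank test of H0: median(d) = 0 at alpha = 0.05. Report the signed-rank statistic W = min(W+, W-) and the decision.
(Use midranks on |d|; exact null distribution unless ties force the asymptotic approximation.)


Step 1: Drop any zero differences (none here) and take |d_i|.
|d| = [4, 6, 7, 8, 6, 4, 5, 6, 8]
Step 2: Midrank |d_i| (ties get averaged ranks).
ranks: |4|->1.5, |6|->5, |7|->7, |8|->8.5, |6|->5, |4|->1.5, |5|->3, |6|->5, |8|->8.5
Step 3: Attach original signs; sum ranks with positive sign and with negative sign.
W+ = 1.5 + 7 + 5 + 3 = 16.5
W- = 5 + 8.5 + 1.5 + 5 + 8.5 = 28.5
(Check: W+ + W- = 45 should equal n(n+1)/2 = 45.)
Step 4: Test statistic W = min(W+, W-) = 16.5.
Step 5: Ties in |d|, so use the tie-corrected normal approximation.
        E[W] = n(n+1)/4 = 9*10/4 = 22.5.
        Tie groups: |d|=4 (t=2), |d|=6 (t=3), |d|=8 (t=2); sum(t^3 - t) = 36.
        Var[W] = n(n+1)(2n+1)/24 - sum(t^3-t)/48 = 1710/24 - 36/48 = 70.5.
        z = (W - E[W]) / sqrt(Var[W]) = (16.5 - 22.5) / 8.3964 = -0.7146.
        Two-sided p = 2*Phi(z) = 0.474863.
Step 6: alpha = 0.05. fail to reject H0.

W+ = 16.5, W- = 28.5, W = min = 16.5, p = 0.474863, fail to reject H0.


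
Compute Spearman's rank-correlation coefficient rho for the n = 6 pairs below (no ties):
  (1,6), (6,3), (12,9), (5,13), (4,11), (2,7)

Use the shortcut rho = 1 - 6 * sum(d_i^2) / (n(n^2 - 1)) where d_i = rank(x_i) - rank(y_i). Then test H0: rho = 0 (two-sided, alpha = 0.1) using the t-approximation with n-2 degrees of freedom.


Step 1: Rank x and y separately (midranks; no ties here).
rank(x): 1->1, 6->5, 12->6, 5->4, 4->3, 2->2
rank(y): 6->2, 3->1, 9->4, 13->6, 11->5, 7->3
Step 2: d_i = R_x(i) - R_y(i); compute d_i^2.
  (1-2)^2=1, (5-1)^2=16, (6-4)^2=4, (4-6)^2=4, (3-5)^2=4, (2-3)^2=1
sum(d^2) = 30.
Step 3: rho = 1 - 6*30 / (6*(6^2 - 1)) = 1 - 180/210 = 0.142857.
Step 4: Under H0, t = rho * sqrt((n-2)/(1-rho^2)) = 0.2887 ~ t(4).
Step 5: Two-sided p-value from the t-distribution with 4 df = 0.787172.
Step 6: alpha = 0.1. fail to reject H0.

rho = 0.1429, p = 0.787172, fail to reject H0 at alpha = 0.1.


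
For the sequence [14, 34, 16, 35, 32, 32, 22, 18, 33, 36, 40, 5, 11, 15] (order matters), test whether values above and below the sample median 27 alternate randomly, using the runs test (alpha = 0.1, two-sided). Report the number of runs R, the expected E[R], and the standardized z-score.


Step 1: Compute median = 27; label A = above, B = below.
Labels in order: BABAAABBAAABBB  (n_A = 7, n_B = 7)
Step 2: Count runs R = 7.
Step 3: Under H0 (random ordering), E[R] = 2*n_A*n_B/(n_A+n_B) + 1 = 2*7*7/14 + 1 = 8.0000.
        Var[R] = 2*n_A*n_B*(2*n_A*n_B - n_A - n_B) / ((n_A+n_B)^2 * (n_A+n_B-1)) = 8232/2548 = 3.2308.
        SD[R] = 1.7974.
Step 4: Continuity-corrected z = (R + 0.5 - E[R]) / SD[R] = (7 + 0.5 - 8.0000) / 1.7974 = -0.2782.
Step 5: Two-sided p-value via normal approximation = 2*(1 - Phi(|z|)) = 0.780879.
Step 6: alpha = 0.1. fail to reject H0.

R = 7, z = -0.2782, p = 0.780879, fail to reject H0.


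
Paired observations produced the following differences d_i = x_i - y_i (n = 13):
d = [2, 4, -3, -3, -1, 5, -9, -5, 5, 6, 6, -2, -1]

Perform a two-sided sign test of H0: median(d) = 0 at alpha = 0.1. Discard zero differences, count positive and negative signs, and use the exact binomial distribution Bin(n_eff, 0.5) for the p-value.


Step 1: Discard zero differences. Original n = 13; n_eff = number of nonzero differences = 13.
Nonzero differences (with sign): +2, +4, -3, -3, -1, +5, -9, -5, +5, +6, +6, -2, -1
Step 2: Count signs: positive = 6, negative = 7.
Step 3: Under H0: P(positive) = 0.5, so the number of positives S ~ Bin(13, 0.5).
Step 4: Two-sided exact p-value = sum of Bin(13,0.5) probabilities at or below the observed probability = 1.000000.
Step 5: alpha = 0.1. fail to reject H0.

n_eff = 13, pos = 6, neg = 7, p = 1.000000, fail to reject H0.


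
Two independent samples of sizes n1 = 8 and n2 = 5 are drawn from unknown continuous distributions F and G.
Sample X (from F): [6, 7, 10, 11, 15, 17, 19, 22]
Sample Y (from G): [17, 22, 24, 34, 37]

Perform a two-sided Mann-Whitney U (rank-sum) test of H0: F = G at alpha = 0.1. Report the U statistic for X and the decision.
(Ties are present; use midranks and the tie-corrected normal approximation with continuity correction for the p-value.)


Step 1: Combine and sort all 13 observations; assign midranks.
sorted (value, group): (6,X), (7,X), (10,X), (11,X), (15,X), (17,X), (17,Y), (19,X), (22,X), (22,Y), (24,Y), (34,Y), (37,Y)
ranks: 6->1, 7->2, 10->3, 11->4, 15->5, 17->6.5, 17->6.5, 19->8, 22->9.5, 22->9.5, 24->11, 34->12, 37->13
Step 2: Rank sum for X: R1 = 1 + 2 + 3 + 4 + 5 + 6.5 + 8 + 9.5 = 39.
Step 3: U_X = R1 - n1(n1+1)/2 = 39 - 8*9/2 = 39 - 36 = 3.
       U_Y = n1*n2 - U_X = 40 - 3 = 37.
Step 4: Ties are present, so use the tie-corrected normal approximation (with continuity correction) for the p-value.
Step 5: p-value = 0.015435; compare to alpha = 0.1. reject H0.

U_X = 3, p = 0.015435, reject H0 at alpha = 0.1.


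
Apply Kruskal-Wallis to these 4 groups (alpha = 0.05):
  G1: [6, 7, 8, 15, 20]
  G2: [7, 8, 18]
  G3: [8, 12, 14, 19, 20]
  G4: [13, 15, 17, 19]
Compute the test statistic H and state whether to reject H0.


Step 1: Combine all N = 17 observations and assign midranks.
sorted (value, group, rank): (6,G1,1), (7,G1,2.5), (7,G2,2.5), (8,G1,5), (8,G2,5), (8,G3,5), (12,G3,7), (13,G4,8), (14,G3,9), (15,G1,10.5), (15,G4,10.5), (17,G4,12), (18,G2,13), (19,G3,14.5), (19,G4,14.5), (20,G1,16.5), (20,G3,16.5)
Step 2: Sum ranks within each group.
R_1 = 35.5 (n_1 = 5)
R_2 = 20.5 (n_2 = 3)
R_3 = 52 (n_3 = 5)
R_4 = 45 (n_4 = 4)
Step 3: H = 12/(N(N+1)) * sum(R_i^2/n_i) - 3(N+1)
     = 12/(17*18) * (35.5^2/5 + 20.5^2/3 + 52^2/5 + 45^2/4) - 3*18
     = 0.039216 * 1439.18 - 54
     = 2.438562.
Step 4: Ties present; correction factor C = 1 - 48/(17^3 - 17) = 0.990196. Corrected H = 2.438562 / 0.990196 = 2.462706.
Step 5: Under H0, H ~ chi^2(3); p-value = 0.482069.
Step 6: alpha = 0.05. fail to reject H0.

H = 2.4627, df = 3, p = 0.482069, fail to reject H0.


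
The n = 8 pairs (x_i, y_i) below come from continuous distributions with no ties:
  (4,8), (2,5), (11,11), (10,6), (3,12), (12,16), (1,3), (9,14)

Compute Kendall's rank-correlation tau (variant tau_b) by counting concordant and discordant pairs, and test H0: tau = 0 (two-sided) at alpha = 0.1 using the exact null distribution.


Step 1: Enumerate the 28 unordered pairs (i,j) with i<j and classify each by sign(x_j-x_i) * sign(y_j-y_i).
  (1,2):dx=-2,dy=-3->C; (1,3):dx=+7,dy=+3->C; (1,4):dx=+6,dy=-2->D; (1,5):dx=-1,dy=+4->D
  (1,6):dx=+8,dy=+8->C; (1,7):dx=-3,dy=-5->C; (1,8):dx=+5,dy=+6->C; (2,3):dx=+9,dy=+6->C
  (2,4):dx=+8,dy=+1->C; (2,5):dx=+1,dy=+7->C; (2,6):dx=+10,dy=+11->C; (2,7):dx=-1,dy=-2->C
  (2,8):dx=+7,dy=+9->C; (3,4):dx=-1,dy=-5->C; (3,5):dx=-8,dy=+1->D; (3,6):dx=+1,dy=+5->C
  (3,7):dx=-10,dy=-8->C; (3,8):dx=-2,dy=+3->D; (4,5):dx=-7,dy=+6->D; (4,6):dx=+2,dy=+10->C
  (4,7):dx=-9,dy=-3->C; (4,8):dx=-1,dy=+8->D; (5,6):dx=+9,dy=+4->C; (5,7):dx=-2,dy=-9->C
  (5,8):dx=+6,dy=+2->C; (6,7):dx=-11,dy=-13->C; (6,8):dx=-3,dy=-2->C; (7,8):dx=+8,dy=+11->C
Step 2: C = 22, D = 6, total pairs = 28.
Step 3: tau = (C - D)/(n(n-1)/2) = (22 - 6)/28 = 0.571429.
Step 4: Exact two-sided p-value (enumerate n! = 40320 permutations of y under H0): p = 0.061012.
Step 5: alpha = 0.1. reject H0.

tau_b = 0.5714 (C=22, D=6), p = 0.061012, reject H0.


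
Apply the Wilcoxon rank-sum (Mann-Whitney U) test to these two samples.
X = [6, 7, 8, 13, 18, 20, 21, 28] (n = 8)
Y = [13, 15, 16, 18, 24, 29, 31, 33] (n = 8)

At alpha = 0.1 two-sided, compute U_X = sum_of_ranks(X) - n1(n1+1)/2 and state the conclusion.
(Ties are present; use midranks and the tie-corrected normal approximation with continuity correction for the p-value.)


Step 1: Combine and sort all 16 observations; assign midranks.
sorted (value, group): (6,X), (7,X), (8,X), (13,X), (13,Y), (15,Y), (16,Y), (18,X), (18,Y), (20,X), (21,X), (24,Y), (28,X), (29,Y), (31,Y), (33,Y)
ranks: 6->1, 7->2, 8->3, 13->4.5, 13->4.5, 15->6, 16->7, 18->8.5, 18->8.5, 20->10, 21->11, 24->12, 28->13, 29->14, 31->15, 33->16
Step 2: Rank sum for X: R1 = 1 + 2 + 3 + 4.5 + 8.5 + 10 + 11 + 13 = 53.
Step 3: U_X = R1 - n1(n1+1)/2 = 53 - 8*9/2 = 53 - 36 = 17.
       U_Y = n1*n2 - U_X = 64 - 17 = 47.
Step 4: Ties are present, so use the tie-corrected normal approximation (with continuity correction) for the p-value.
Step 5: p-value = 0.127247; compare to alpha = 0.1. fail to reject H0.

U_X = 17, p = 0.127247, fail to reject H0 at alpha = 0.1.


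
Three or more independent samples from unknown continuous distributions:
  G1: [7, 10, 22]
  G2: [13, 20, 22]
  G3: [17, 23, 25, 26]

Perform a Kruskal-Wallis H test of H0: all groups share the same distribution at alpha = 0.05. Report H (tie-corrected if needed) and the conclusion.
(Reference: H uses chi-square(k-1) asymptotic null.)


Step 1: Combine all N = 10 observations and assign midranks.
sorted (value, group, rank): (7,G1,1), (10,G1,2), (13,G2,3), (17,G3,4), (20,G2,5), (22,G1,6.5), (22,G2,6.5), (23,G3,8), (25,G3,9), (26,G3,10)
Step 2: Sum ranks within each group.
R_1 = 9.5 (n_1 = 3)
R_2 = 14.5 (n_2 = 3)
R_3 = 31 (n_3 = 4)
Step 3: H = 12/(N(N+1)) * sum(R_i^2/n_i) - 3(N+1)
     = 12/(10*11) * (9.5^2/3 + 14.5^2/3 + 31^2/4) - 3*11
     = 0.109091 * 340.417 - 33
     = 4.136364.
Step 4: Ties present; correction factor C = 1 - 6/(10^3 - 10) = 0.993939. Corrected H = 4.136364 / 0.993939 = 4.161585.
Step 5: Under H0, H ~ chi^2(2); p-value = 0.124831.
Step 6: alpha = 0.05. fail to reject H0.

H = 4.1616, df = 2, p = 0.124831, fail to reject H0.


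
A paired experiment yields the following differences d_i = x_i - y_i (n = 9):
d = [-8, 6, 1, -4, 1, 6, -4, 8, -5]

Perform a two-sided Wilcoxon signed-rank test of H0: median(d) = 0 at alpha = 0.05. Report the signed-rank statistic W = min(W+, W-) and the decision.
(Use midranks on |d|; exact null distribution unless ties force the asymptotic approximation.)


Step 1: Drop any zero differences (none here) and take |d_i|.
|d| = [8, 6, 1, 4, 1, 6, 4, 8, 5]
Step 2: Midrank |d_i| (ties get averaged ranks).
ranks: |8|->8.5, |6|->6.5, |1|->1.5, |4|->3.5, |1|->1.5, |6|->6.5, |4|->3.5, |8|->8.5, |5|->5
Step 3: Attach original signs; sum ranks with positive sign and with negative sign.
W+ = 6.5 + 1.5 + 1.5 + 6.5 + 8.5 = 24.5
W- = 8.5 + 3.5 + 3.5 + 5 = 20.5
(Check: W+ + W- = 45 should equal n(n+1)/2 = 45.)
Step 4: Test statistic W = min(W+, W-) = 20.5.
Step 5: Ties in |d|, so use the tie-corrected normal approximation.
        E[W] = n(n+1)/4 = 9*10/4 = 22.5.
        Tie groups: |d|=1 (t=2), |d|=4 (t=2), |d|=6 (t=2), |d|=8 (t=2); sum(t^3 - t) = 24.
        Var[W] = n(n+1)(2n+1)/24 - sum(t^3-t)/48 = 1710/24 - 24/48 = 70.75.
        z = (W - E[W]) / sqrt(Var[W]) = (20.5 - 22.5) / 8.4113 = -0.2378.
        Two-sided p = 2*Phi(z) = 0.812055.
Step 6: alpha = 0.05. fail to reject H0.

W+ = 24.5, W- = 20.5, W = min = 20.5, p = 0.812055, fail to reject H0.


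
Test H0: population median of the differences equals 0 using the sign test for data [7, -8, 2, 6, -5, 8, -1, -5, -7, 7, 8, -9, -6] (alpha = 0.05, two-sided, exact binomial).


Step 1: Discard zero differences. Original n = 13; n_eff = number of nonzero differences = 13.
Nonzero differences (with sign): +7, -8, +2, +6, -5, +8, -1, -5, -7, +7, +8, -9, -6
Step 2: Count signs: positive = 6, negative = 7.
Step 3: Under H0: P(positive) = 0.5, so the number of positives S ~ Bin(13, 0.5).
Step 4: Two-sided exact p-value = sum of Bin(13,0.5) probabilities at or below the observed probability = 1.000000.
Step 5: alpha = 0.05. fail to reject H0.

n_eff = 13, pos = 6, neg = 7, p = 1.000000, fail to reject H0.


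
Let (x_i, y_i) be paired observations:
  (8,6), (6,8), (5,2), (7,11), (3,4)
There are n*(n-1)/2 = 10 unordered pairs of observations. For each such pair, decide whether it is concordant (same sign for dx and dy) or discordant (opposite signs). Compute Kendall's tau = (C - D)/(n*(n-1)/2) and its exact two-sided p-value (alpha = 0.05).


Step 1: Enumerate the 10 unordered pairs (i,j) with i<j and classify each by sign(x_j-x_i) * sign(y_j-y_i).
  (1,2):dx=-2,dy=+2->D; (1,3):dx=-3,dy=-4->C; (1,4):dx=-1,dy=+5->D; (1,5):dx=-5,dy=-2->C
  (2,3):dx=-1,dy=-6->C; (2,4):dx=+1,dy=+3->C; (2,5):dx=-3,dy=-4->C; (3,4):dx=+2,dy=+9->C
  (3,5):dx=-2,dy=+2->D; (4,5):dx=-4,dy=-7->C
Step 2: C = 7, D = 3, total pairs = 10.
Step 3: tau = (C - D)/(n(n-1)/2) = (7 - 3)/10 = 0.400000.
Step 4: Exact two-sided p-value (enumerate n! = 120 permutations of y under H0): p = 0.483333.
Step 5: alpha = 0.05. fail to reject H0.

tau_b = 0.4000 (C=7, D=3), p = 0.483333, fail to reject H0.


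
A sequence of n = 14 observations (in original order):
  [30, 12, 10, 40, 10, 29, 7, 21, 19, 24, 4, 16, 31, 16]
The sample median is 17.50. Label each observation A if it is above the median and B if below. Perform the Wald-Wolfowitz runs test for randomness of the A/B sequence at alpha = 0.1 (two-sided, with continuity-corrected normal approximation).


Step 1: Compute median = 17.50; label A = above, B = below.
Labels in order: ABBABABAAABBAB  (n_A = 7, n_B = 7)
Step 2: Count runs R = 10.
Step 3: Under H0 (random ordering), E[R] = 2*n_A*n_B/(n_A+n_B) + 1 = 2*7*7/14 + 1 = 8.0000.
        Var[R] = 2*n_A*n_B*(2*n_A*n_B - n_A - n_B) / ((n_A+n_B)^2 * (n_A+n_B-1)) = 8232/2548 = 3.2308.
        SD[R] = 1.7974.
Step 4: Continuity-corrected z = (R - 0.5 - E[R]) / SD[R] = (10 - 0.5 - 8.0000) / 1.7974 = 0.8345.
Step 5: Two-sided p-value via normal approximation = 2*(1 - Phi(|z|)) = 0.403986.
Step 6: alpha = 0.1. fail to reject H0.

R = 10, z = 0.8345, p = 0.403986, fail to reject H0.


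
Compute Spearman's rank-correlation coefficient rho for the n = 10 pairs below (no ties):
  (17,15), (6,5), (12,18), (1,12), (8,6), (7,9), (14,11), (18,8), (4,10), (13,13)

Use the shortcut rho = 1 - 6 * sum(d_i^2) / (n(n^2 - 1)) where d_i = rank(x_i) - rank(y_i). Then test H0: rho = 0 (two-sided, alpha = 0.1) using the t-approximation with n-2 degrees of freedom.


Step 1: Rank x and y separately (midranks; no ties here).
rank(x): 17->9, 6->3, 12->6, 1->1, 8->5, 7->4, 14->8, 18->10, 4->2, 13->7
rank(y): 15->9, 5->1, 18->10, 12->7, 6->2, 9->4, 11->6, 8->3, 10->5, 13->8
Step 2: d_i = R_x(i) - R_y(i); compute d_i^2.
  (9-9)^2=0, (3-1)^2=4, (6-10)^2=16, (1-7)^2=36, (5-2)^2=9, (4-4)^2=0, (8-6)^2=4, (10-3)^2=49, (2-5)^2=9, (7-8)^2=1
sum(d^2) = 128.
Step 3: rho = 1 - 6*128 / (10*(10^2 - 1)) = 1 - 768/990 = 0.224242.
Step 4: Under H0, t = rho * sqrt((n-2)/(1-rho^2)) = 0.6508 ~ t(8).
Step 5: Two-sided p-value from the t-distribution with 8 df = 0.533401.
Step 6: alpha = 0.1. fail to reject H0.

rho = 0.2242, p = 0.533401, fail to reject H0 at alpha = 0.1.


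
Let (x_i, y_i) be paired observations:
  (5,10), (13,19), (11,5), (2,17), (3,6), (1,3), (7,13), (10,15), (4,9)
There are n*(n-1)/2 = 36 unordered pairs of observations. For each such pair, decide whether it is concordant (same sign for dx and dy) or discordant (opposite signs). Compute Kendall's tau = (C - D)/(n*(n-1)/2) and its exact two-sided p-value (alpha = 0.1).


Step 1: Enumerate the 36 unordered pairs (i,j) with i<j and classify each by sign(x_j-x_i) * sign(y_j-y_i).
  (1,2):dx=+8,dy=+9->C; (1,3):dx=+6,dy=-5->D; (1,4):dx=-3,dy=+7->D; (1,5):dx=-2,dy=-4->C
  (1,6):dx=-4,dy=-7->C; (1,7):dx=+2,dy=+3->C; (1,8):dx=+5,dy=+5->C; (1,9):dx=-1,dy=-1->C
  (2,3):dx=-2,dy=-14->C; (2,4):dx=-11,dy=-2->C; (2,5):dx=-10,dy=-13->C; (2,6):dx=-12,dy=-16->C
  (2,7):dx=-6,dy=-6->C; (2,8):dx=-3,dy=-4->C; (2,9):dx=-9,dy=-10->C; (3,4):dx=-9,dy=+12->D
  (3,5):dx=-8,dy=+1->D; (3,6):dx=-10,dy=-2->C; (3,7):dx=-4,dy=+8->D; (3,8):dx=-1,dy=+10->D
  (3,9):dx=-7,dy=+4->D; (4,5):dx=+1,dy=-11->D; (4,6):dx=-1,dy=-14->C; (4,7):dx=+5,dy=-4->D
  (4,8):dx=+8,dy=-2->D; (4,9):dx=+2,dy=-8->D; (5,6):dx=-2,dy=-3->C; (5,7):dx=+4,dy=+7->C
  (5,8):dx=+7,dy=+9->C; (5,9):dx=+1,dy=+3->C; (6,7):dx=+6,dy=+10->C; (6,8):dx=+9,dy=+12->C
  (6,9):dx=+3,dy=+6->C; (7,8):dx=+3,dy=+2->C; (7,9):dx=-3,dy=-4->C; (8,9):dx=-6,dy=-6->C
Step 2: C = 25, D = 11, total pairs = 36.
Step 3: tau = (C - D)/(n(n-1)/2) = (25 - 11)/36 = 0.388889.
Step 4: Exact two-sided p-value (enumerate n! = 362880 permutations of y under H0): p = 0.180181.
Step 5: alpha = 0.1. fail to reject H0.

tau_b = 0.3889 (C=25, D=11), p = 0.180181, fail to reject H0.


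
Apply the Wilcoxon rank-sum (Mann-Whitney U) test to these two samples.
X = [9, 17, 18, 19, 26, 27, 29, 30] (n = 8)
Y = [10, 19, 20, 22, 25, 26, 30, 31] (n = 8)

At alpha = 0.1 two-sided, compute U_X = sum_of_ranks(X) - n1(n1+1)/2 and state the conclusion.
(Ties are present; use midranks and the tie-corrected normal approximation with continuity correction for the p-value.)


Step 1: Combine and sort all 16 observations; assign midranks.
sorted (value, group): (9,X), (10,Y), (17,X), (18,X), (19,X), (19,Y), (20,Y), (22,Y), (25,Y), (26,X), (26,Y), (27,X), (29,X), (30,X), (30,Y), (31,Y)
ranks: 9->1, 10->2, 17->3, 18->4, 19->5.5, 19->5.5, 20->7, 22->8, 25->9, 26->10.5, 26->10.5, 27->12, 29->13, 30->14.5, 30->14.5, 31->16
Step 2: Rank sum for X: R1 = 1 + 3 + 4 + 5.5 + 10.5 + 12 + 13 + 14.5 = 63.5.
Step 3: U_X = R1 - n1(n1+1)/2 = 63.5 - 8*9/2 = 63.5 - 36 = 27.5.
       U_Y = n1*n2 - U_X = 64 - 27.5 = 36.5.
Step 4: Ties are present, so use the tie-corrected normal approximation (with continuity correction) for the p-value.
Step 5: p-value = 0.673745; compare to alpha = 0.1. fail to reject H0.

U_X = 27.5, p = 0.673745, fail to reject H0 at alpha = 0.1.


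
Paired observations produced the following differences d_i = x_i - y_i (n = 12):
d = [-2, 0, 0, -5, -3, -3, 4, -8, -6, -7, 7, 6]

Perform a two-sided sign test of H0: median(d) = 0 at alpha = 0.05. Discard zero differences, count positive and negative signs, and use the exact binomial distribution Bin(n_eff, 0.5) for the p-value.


Step 1: Discard zero differences. Original n = 12; n_eff = number of nonzero differences = 10.
Nonzero differences (with sign): -2, -5, -3, -3, +4, -8, -6, -7, +7, +6
Step 2: Count signs: positive = 3, negative = 7.
Step 3: Under H0: P(positive) = 0.5, so the number of positives S ~ Bin(10, 0.5).
Step 4: Two-sided exact p-value = sum of Bin(10,0.5) probabilities at or below the observed probability = 0.343750.
Step 5: alpha = 0.05. fail to reject H0.

n_eff = 10, pos = 3, neg = 7, p = 0.343750, fail to reject H0.


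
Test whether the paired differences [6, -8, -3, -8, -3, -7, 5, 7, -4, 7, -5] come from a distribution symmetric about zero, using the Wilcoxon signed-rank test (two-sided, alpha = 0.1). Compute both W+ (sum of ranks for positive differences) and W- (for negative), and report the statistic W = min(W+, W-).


Step 1: Drop any zero differences (none here) and take |d_i|.
|d| = [6, 8, 3, 8, 3, 7, 5, 7, 4, 7, 5]
Step 2: Midrank |d_i| (ties get averaged ranks).
ranks: |6|->6, |8|->10.5, |3|->1.5, |8|->10.5, |3|->1.5, |7|->8, |5|->4.5, |7|->8, |4|->3, |7|->8, |5|->4.5
Step 3: Attach original signs; sum ranks with positive sign and with negative sign.
W+ = 6 + 4.5 + 8 + 8 = 26.5
W- = 10.5 + 1.5 + 10.5 + 1.5 + 8 + 3 + 4.5 = 39.5
(Check: W+ + W- = 66 should equal n(n+1)/2 = 66.)
Step 4: Test statistic W = min(W+, W-) = 26.5.
Step 5: Ties in |d|, so use the tie-corrected normal approximation.
        E[W] = n(n+1)/4 = 11*12/4 = 33.
        Tie groups: |d|=3 (t=2), |d|=5 (t=2), |d|=7 (t=3), |d|=8 (t=2); sum(t^3 - t) = 42.
        Var[W] = n(n+1)(2n+1)/24 - sum(t^3-t)/48 = 3036/24 - 42/48 = 125.625.
        z = (W - E[W]) / sqrt(Var[W]) = (26.5 - 33) / 11.2083 = -0.5799.
        Two-sided p = 2*Phi(z) = 0.561962.
Step 6: alpha = 0.1. fail to reject H0.

W+ = 26.5, W- = 39.5, W = min = 26.5, p = 0.561962, fail to reject H0.


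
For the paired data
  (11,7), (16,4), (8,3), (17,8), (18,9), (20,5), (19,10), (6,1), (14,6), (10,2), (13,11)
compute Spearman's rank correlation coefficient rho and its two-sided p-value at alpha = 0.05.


Step 1: Rank x and y separately (midranks; no ties here).
rank(x): 11->4, 16->7, 8->2, 17->8, 18->9, 20->11, 19->10, 6->1, 14->6, 10->3, 13->5
rank(y): 7->7, 4->4, 3->3, 8->8, 9->9, 5->5, 10->10, 1->1, 6->6, 2->2, 11->11
Step 2: d_i = R_x(i) - R_y(i); compute d_i^2.
  (4-7)^2=9, (7-4)^2=9, (2-3)^2=1, (8-8)^2=0, (9-9)^2=0, (11-5)^2=36, (10-10)^2=0, (1-1)^2=0, (6-6)^2=0, (3-2)^2=1, (5-11)^2=36
sum(d^2) = 92.
Step 3: rho = 1 - 6*92 / (11*(11^2 - 1)) = 1 - 552/1320 = 0.581818.
Step 4: Under H0, t = rho * sqrt((n-2)/(1-rho^2)) = 2.1461 ~ t(9).
Step 5: Two-sided p-value from the t-distribution with 9 df = 0.060420.
Step 6: alpha = 0.05. fail to reject H0.

rho = 0.5818, p = 0.060420, fail to reject H0 at alpha = 0.05.


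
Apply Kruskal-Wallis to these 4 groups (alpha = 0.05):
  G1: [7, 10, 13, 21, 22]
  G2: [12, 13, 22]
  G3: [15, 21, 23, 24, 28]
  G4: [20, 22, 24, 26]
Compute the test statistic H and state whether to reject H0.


Step 1: Combine all N = 17 observations and assign midranks.
sorted (value, group, rank): (7,G1,1), (10,G1,2), (12,G2,3), (13,G1,4.5), (13,G2,4.5), (15,G3,6), (20,G4,7), (21,G1,8.5), (21,G3,8.5), (22,G1,11), (22,G2,11), (22,G4,11), (23,G3,13), (24,G3,14.5), (24,G4,14.5), (26,G4,16), (28,G3,17)
Step 2: Sum ranks within each group.
R_1 = 27 (n_1 = 5)
R_2 = 18.5 (n_2 = 3)
R_3 = 59 (n_3 = 5)
R_4 = 48.5 (n_4 = 4)
Step 3: H = 12/(N(N+1)) * sum(R_i^2/n_i) - 3(N+1)
     = 12/(17*18) * (27^2/5 + 18.5^2/3 + 59^2/5 + 48.5^2/4) - 3*18
     = 0.039216 * 1544.15 - 54
     = 6.554739.
Step 4: Ties present; correction factor C = 1 - 42/(17^3 - 17) = 0.991422. Corrected H = 6.554739 / 0.991422 = 6.611454.
Step 5: Under H0, H ~ chi^2(3); p-value = 0.085369.
Step 6: alpha = 0.05. fail to reject H0.

H = 6.6115, df = 3, p = 0.085369, fail to reject H0.


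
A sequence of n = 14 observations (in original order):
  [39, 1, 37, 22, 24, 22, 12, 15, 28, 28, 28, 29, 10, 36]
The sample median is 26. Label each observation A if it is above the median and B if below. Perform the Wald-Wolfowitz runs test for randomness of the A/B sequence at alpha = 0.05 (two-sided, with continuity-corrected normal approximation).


Step 1: Compute median = 26; label A = above, B = below.
Labels in order: ABABBBBBAAAABA  (n_A = 7, n_B = 7)
Step 2: Count runs R = 7.
Step 3: Under H0 (random ordering), E[R] = 2*n_A*n_B/(n_A+n_B) + 1 = 2*7*7/14 + 1 = 8.0000.
        Var[R] = 2*n_A*n_B*(2*n_A*n_B - n_A - n_B) / ((n_A+n_B)^2 * (n_A+n_B-1)) = 8232/2548 = 3.2308.
        SD[R] = 1.7974.
Step 4: Continuity-corrected z = (R + 0.5 - E[R]) / SD[R] = (7 + 0.5 - 8.0000) / 1.7974 = -0.2782.
Step 5: Two-sided p-value via normal approximation = 2*(1 - Phi(|z|)) = 0.780879.
Step 6: alpha = 0.05. fail to reject H0.

R = 7, z = -0.2782, p = 0.780879, fail to reject H0.


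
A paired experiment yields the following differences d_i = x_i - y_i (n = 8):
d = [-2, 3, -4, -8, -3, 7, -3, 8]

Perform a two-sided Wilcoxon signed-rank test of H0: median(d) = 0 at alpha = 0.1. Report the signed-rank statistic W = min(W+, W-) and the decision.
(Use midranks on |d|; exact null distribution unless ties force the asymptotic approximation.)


Step 1: Drop any zero differences (none here) and take |d_i|.
|d| = [2, 3, 4, 8, 3, 7, 3, 8]
Step 2: Midrank |d_i| (ties get averaged ranks).
ranks: |2|->1, |3|->3, |4|->5, |8|->7.5, |3|->3, |7|->6, |3|->3, |8|->7.5
Step 3: Attach original signs; sum ranks with positive sign and with negative sign.
W+ = 3 + 6 + 7.5 = 16.5
W- = 1 + 5 + 7.5 + 3 + 3 = 19.5
(Check: W+ + W- = 36 should equal n(n+1)/2 = 36.)
Step 4: Test statistic W = min(W+, W-) = 16.5.
Step 5: Ties in |d|, so use the tie-corrected normal approximation.
        E[W] = n(n+1)/4 = 8*9/4 = 18.
        Tie groups: |d|=3 (t=3), |d|=8 (t=2); sum(t^3 - t) = 30.
        Var[W] = n(n+1)(2n+1)/24 - sum(t^3-t)/48 = 1224/24 - 30/48 = 50.375.
        z = (W - E[W]) / sqrt(Var[W]) = (16.5 - 18) / 7.0975 = -0.2113.
        Two-sided p = 2*Phi(z) = 0.832621.
Step 6: alpha = 0.1. fail to reject H0.

W+ = 16.5, W- = 19.5, W = min = 16.5, p = 0.832621, fail to reject H0.


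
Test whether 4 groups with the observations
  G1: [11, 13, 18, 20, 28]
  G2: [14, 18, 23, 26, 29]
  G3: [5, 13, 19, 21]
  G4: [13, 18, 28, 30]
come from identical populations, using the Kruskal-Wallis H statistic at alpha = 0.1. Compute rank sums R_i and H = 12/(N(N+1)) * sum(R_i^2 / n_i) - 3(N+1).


Step 1: Combine all N = 18 observations and assign midranks.
sorted (value, group, rank): (5,G3,1), (11,G1,2), (13,G1,4), (13,G3,4), (13,G4,4), (14,G2,6), (18,G1,8), (18,G2,8), (18,G4,8), (19,G3,10), (20,G1,11), (21,G3,12), (23,G2,13), (26,G2,14), (28,G1,15.5), (28,G4,15.5), (29,G2,17), (30,G4,18)
Step 2: Sum ranks within each group.
R_1 = 40.5 (n_1 = 5)
R_2 = 58 (n_2 = 5)
R_3 = 27 (n_3 = 4)
R_4 = 45.5 (n_4 = 4)
Step 3: H = 12/(N(N+1)) * sum(R_i^2/n_i) - 3(N+1)
     = 12/(18*19) * (40.5^2/5 + 58^2/5 + 27^2/4 + 45.5^2/4) - 3*19
     = 0.035088 * 1700.66 - 57
     = 2.672368.
Step 4: Ties present; correction factor C = 1 - 54/(18^3 - 18) = 0.990712. Corrected H = 2.672368 / 0.990712 = 2.697422.
Step 5: Under H0, H ~ chi^2(3); p-value = 0.440666.
Step 6: alpha = 0.1. fail to reject H0.

H = 2.6974, df = 3, p = 0.440666, fail to reject H0.


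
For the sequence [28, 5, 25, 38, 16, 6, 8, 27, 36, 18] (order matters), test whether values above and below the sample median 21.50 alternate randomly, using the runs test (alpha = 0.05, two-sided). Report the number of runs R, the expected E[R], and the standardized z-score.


Step 1: Compute median = 21.50; label A = above, B = below.
Labels in order: ABAABBBAAB  (n_A = 5, n_B = 5)
Step 2: Count runs R = 6.
Step 3: Under H0 (random ordering), E[R] = 2*n_A*n_B/(n_A+n_B) + 1 = 2*5*5/10 + 1 = 6.0000.
        Var[R] = 2*n_A*n_B*(2*n_A*n_B - n_A - n_B) / ((n_A+n_B)^2 * (n_A+n_B-1)) = 2000/900 = 2.2222.
        SD[R] = 1.4907.
Step 4: R = E[R], so z = 0 with no continuity correction.
Step 5: Two-sided p-value via normal approximation = 2*(1 - Phi(|z|)) = 1.000000.
Step 6: alpha = 0.05. fail to reject H0.

R = 6, z = 0.0000, p = 1.000000, fail to reject H0.


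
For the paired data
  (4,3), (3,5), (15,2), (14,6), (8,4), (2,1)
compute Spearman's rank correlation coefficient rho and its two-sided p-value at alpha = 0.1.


Step 1: Rank x and y separately (midranks; no ties here).
rank(x): 4->3, 3->2, 15->6, 14->5, 8->4, 2->1
rank(y): 3->3, 5->5, 2->2, 6->6, 4->4, 1->1
Step 2: d_i = R_x(i) - R_y(i); compute d_i^2.
  (3-3)^2=0, (2-5)^2=9, (6-2)^2=16, (5-6)^2=1, (4-4)^2=0, (1-1)^2=0
sum(d^2) = 26.
Step 3: rho = 1 - 6*26 / (6*(6^2 - 1)) = 1 - 156/210 = 0.257143.
Step 4: Under H0, t = rho * sqrt((n-2)/(1-rho^2)) = 0.5322 ~ t(4).
Step 5: Two-sided p-value from the t-distribution with 4 df = 0.622787.
Step 6: alpha = 0.1. fail to reject H0.

rho = 0.2571, p = 0.622787, fail to reject H0 at alpha = 0.1.
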